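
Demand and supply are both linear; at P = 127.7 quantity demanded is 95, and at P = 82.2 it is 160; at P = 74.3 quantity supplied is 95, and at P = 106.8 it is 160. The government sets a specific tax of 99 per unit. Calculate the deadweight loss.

Demand slope = (82.2 − 127.7)/(160 − 95) = −0.7, so P = 194.2 − 0.7Q.
Supply slope = (106.8 − 74.3)/(160 − 95) = 0.5, so P = 26.8 + 0.5Q.
Competitive equilibrium: 194.2 − 0.7Q = 26.8 + 0.5Q → Q* = 139.5, P* = 96.55.
With the tax, the buyer price exceeds the seller price by 99: (194.2 − 0.7Q) − (26.8 + 0.5Q) = 99 → Q' = 57.
ΔQ = 139.5 − 57 = 82.5; the wedge equals the tax, 99.
DWL = ½ × 82.5 × 99 = 4083.75.

4083.75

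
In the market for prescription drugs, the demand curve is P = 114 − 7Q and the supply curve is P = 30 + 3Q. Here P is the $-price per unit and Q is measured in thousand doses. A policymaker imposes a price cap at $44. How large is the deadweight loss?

Competitive equilibrium: 114 − 7Q = 30 + 3Q → Q* = 8.4, P* = 55.2.
At the ceiling P = 44, quantity supplied = (44 − 30)/3 = 4.6667.
Willingness to pay at Q' = 4.6667: 114 − 7·4.6667 = 81.3331.
ΔQ = 8.4 − 4.6667 = 3.7333; wedge = 81.3331 − 44 = 37.3331.
DWL = ½ × 3.7333 × 37.3331 = $69.69 thousand.

$69.69 thousand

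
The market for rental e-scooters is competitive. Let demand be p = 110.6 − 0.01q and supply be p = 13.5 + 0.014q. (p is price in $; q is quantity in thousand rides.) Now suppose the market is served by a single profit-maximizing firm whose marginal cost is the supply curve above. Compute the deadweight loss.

$16991.80 thousand

Competitive equilibrium: 110.6 − 0.01q = 13.5 + 0.014q → q* = 4045.83333, p* = 70.14167.
Marginal revenue: MR = 110.6 − 0.02q. Set MR = MC: 110.6 − 0.02q = 13.5 + 0.014q → q_m = 2855.88235.
Price p_m = 110.6 − 0.01·2855.88235 = 82.04118; MC(q_m) = 13.5 + 0.014·2855.88235 = 53.48235.
Competitive q* = 4045.83333, so Δq = 1189.95098; wedge = 82.04118 − 53.48235 = 28.55883.
Deadweight loss = ½ × 1189.95098 × 28.55883 = $16991.80 thousand.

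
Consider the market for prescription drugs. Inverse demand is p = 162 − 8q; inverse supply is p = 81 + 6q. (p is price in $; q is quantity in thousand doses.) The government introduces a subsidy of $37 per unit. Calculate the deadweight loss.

$48.89 thousand

Competitive equilibrium: 162 − 8q = 81 + 6q → q* = 5.7857, p* = 115.7143.
The subsidy lowers effective supply by 37: p = 44 + 6q.
New quantity: 162 − 8q = 44 + 6q → q' = 8.4286.
Overproduction Δq = 8.4286 − 5.7857 = 2.6429; wedge = subsidy = 37.
Welfare loss = ½ × 2.6429 × 37 = $48.89 thousand.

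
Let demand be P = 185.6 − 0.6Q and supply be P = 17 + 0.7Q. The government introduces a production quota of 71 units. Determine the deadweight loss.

Competitive equilibrium: 185.6 − 0.6Q = 17 + 0.7Q → Q* = 129.6923, P* = 107.7846.
At Q = 71: demand price = 185.6 − 0.6·71 = 143; supply price = 17 + 0.7·71 = 66.7.
ΔQ = 129.6923 − 71 = 58.6923; wedge = 143 − 66.7 = 76.3.
Welfare loss = ½ × 58.6923 × 76.3 = 2239.11.

2239.11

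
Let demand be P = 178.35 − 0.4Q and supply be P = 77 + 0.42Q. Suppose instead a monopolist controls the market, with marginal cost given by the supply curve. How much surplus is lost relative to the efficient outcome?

Competitive equilibrium: 178.35 − 0.4Q = 77 + 0.42Q → Q* = 123.5976, P* = 128.911.
Marginal revenue: MR = 178.35 − 0.8Q. Set MR = MC: 178.35 − 0.8Q = 77 + 0.42Q → Q_m = 83.0738.
Price P_m = 178.35 − 0.4·83.0738 = 145.1205; MC(Q_m) = 77 + 0.42·83.0738 = 111.891.
Competitive Q* = 123.5976, so ΔQ = 40.5238; wedge = 145.1205 − 111.891 = 33.2295.
DWL = ½ × 40.5238 × 33.2295 = 673.29.

673.29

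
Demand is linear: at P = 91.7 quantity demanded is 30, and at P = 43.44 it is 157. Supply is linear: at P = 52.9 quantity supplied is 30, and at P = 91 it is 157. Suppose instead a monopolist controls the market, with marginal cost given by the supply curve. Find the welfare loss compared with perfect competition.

331.18

Demand slope = (43.44 − 91.7)/(157 − 30) = −0.38, so P = 103.1 − 0.38Q.
Supply slope = (91 − 52.9)/(157 − 30) = 0.3, so P = 43.9 + 0.3Q.
Competitive equilibrium: 103.1 − 0.38Q = 43.9 + 0.3Q → Q* = 87.0588, P* = 70.0176.
Marginal revenue: MR = 103.1 − 0.76Q. Set MR = MC: 103.1 − 0.76Q = 43.9 + 0.3Q → Q_m = 55.8491.
Price P_m = 103.1 − 0.38·55.8491 = 81.8773; MC(Q_m) = 43.9 + 0.3·55.8491 = 60.6547.
Competitive Q* = 87.0588, so ΔQ = 31.2097; wedge = 81.8773 − 60.6547 = 21.2226.
Welfare loss = ½ × 31.2097 × 21.2226 = 331.18.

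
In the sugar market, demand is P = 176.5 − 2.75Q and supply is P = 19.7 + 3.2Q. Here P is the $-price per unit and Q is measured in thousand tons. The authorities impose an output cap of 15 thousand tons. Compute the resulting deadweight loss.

$383.45 thousand

Competitive equilibrium: 176.5 − 2.75Q = 19.7 + 3.2Q → Q* = 26.35294, P* = 104.02941.
At Q = 15: demand price = 176.5 − 2.75·15 = 135.25; supply price = 19.7 + 3.2·15 = 67.7.
ΔQ = 26.35294 − 15 = 11.35294; wedge = 135.25 − 67.7 = 67.55.
Deadweight loss = ½ × 11.35294 × 67.55 = $383.45 thousand.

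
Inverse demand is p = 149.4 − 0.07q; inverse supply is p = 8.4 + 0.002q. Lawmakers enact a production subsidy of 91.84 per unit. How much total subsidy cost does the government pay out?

Competitive equilibrium: 149.4 − 0.07q = 8.4 + 0.002q → q* = 1958.3333, p* = 12.3167.
The subsidy lowers effective supply by 91.84: p = 0.002q − 83.44.
New quantity: 149.4 − 0.07q = 0.002q − 83.44 → q' = 3233.8889.
Total subsidy cost = 91.84 × 3233.8889 = 297000.36.

297000.36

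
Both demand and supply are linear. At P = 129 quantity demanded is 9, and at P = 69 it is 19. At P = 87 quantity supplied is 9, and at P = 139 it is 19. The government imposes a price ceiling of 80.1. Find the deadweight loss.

Demand slope = (69 − 129)/(19 − 9) = −6, so P = 183 − 6Q.
Supply slope = (139 − 87)/(19 − 9) = 5.2, so P = 40.2 + 5.2Q.
Competitive equilibrium: 183 − 6Q = 40.2 + 5.2Q → Q* = 12.75, P* = 106.5.
At the ceiling P = 80.1, quantity supplied = (80.1 − 40.2)/5.2 = 7.6731.
Willingness to pay at Q' = 7.6731: 183 − 6·7.6731 = 136.9614.
ΔQ = 12.75 − 7.6731 = 5.0769; wedge = 136.9614 − 80.1 = 56.8614.
DWL = ½ × 5.0769 × 56.8614 = 144.34.

144.34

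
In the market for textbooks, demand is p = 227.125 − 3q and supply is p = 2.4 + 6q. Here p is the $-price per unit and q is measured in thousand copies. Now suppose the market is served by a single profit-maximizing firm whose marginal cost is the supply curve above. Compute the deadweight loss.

$175.35 thousand

Competitive equilibrium: 227.125 − 3q = 2.4 + 6q → q* = 24.9694, p* = 152.2167.
Marginal revenue: MR = 227.125 − 6q. Set MR = MC: 227.125 − 6q = 2.4 + 6q → q_m = 18.7271.
Price p_m = 227.125 − 3·18.7271 = 170.9437; MC(q_m) = 2.4 + 6·18.7271 = 114.7626.
Competitive q* = 24.9694, so Δq = 6.2423; wedge = 170.9437 − 114.7626 = 56.1811.
DWL = ½ × 6.2423 × 56.1811 = $175.35 thousand.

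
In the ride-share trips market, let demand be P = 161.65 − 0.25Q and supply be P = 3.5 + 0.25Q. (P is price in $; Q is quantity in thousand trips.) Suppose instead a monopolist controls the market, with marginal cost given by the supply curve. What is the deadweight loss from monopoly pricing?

Competitive equilibrium: 161.65 − 0.25Q = 3.5 + 0.25Q → Q* = 316.3, P* = 82.575.
Marginal revenue: MR = 161.65 − 0.5Q. Set MR = MC: 161.65 − 0.5Q = 3.5 + 0.25Q → Q_m = 210.86667.
Price P_m = 161.65 − 0.25·210.86667 = 108.93333; MC(Q_m) = 3.5 + 0.25·210.86667 = 56.21667.
Competitive Q* = 316.3, so ΔQ = 105.43333; wedge = 108.93333 − 56.21667 = 52.71666.
DWL = ½ × 105.43333 × 52.71666 = $2779.05 thousand.

$2779.05 thousand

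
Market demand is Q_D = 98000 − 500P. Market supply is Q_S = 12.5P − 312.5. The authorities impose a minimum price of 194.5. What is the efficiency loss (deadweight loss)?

73111.28

In inverse form: demand P = 196 − 0.002Q, supply P = 25 + 0.08Q.
Competitive equilibrium: 196 − 0.002Q = 25 + 0.08Q → Q* = 2085.3659, P* = 191.8293.
At the floor P = 194.5, quantity demanded = (196 − 194.5)/0.002 = 750.
Sellers' marginal cost at Q' = 750: 25 + 0.08·750 = 85.
ΔQ = 2085.3659 − 750 = 1335.3659; wedge = 194.5 − 85 = 109.5.
Deadweight loss = ½ × 1335.3659 × 109.5 = 73111.28.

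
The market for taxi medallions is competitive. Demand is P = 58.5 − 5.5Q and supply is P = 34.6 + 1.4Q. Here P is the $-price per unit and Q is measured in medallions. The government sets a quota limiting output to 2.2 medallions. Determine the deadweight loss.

$5.51

Competitive equilibrium: 58.5 − 5.5Q = 34.6 + 1.4Q → Q* = 3.4638, P* = 39.4493.
At Q = 2.2: demand price = 58.5 − 5.5·2.2 = 46.4; supply price = 34.6 + 1.4·2.2 = 37.68.
ΔQ = 3.4638 − 2.2 = 1.2638; wedge = 46.4 − 37.68 = 8.72.
The triangle = ½ × 1.2638 × 8.72 = $5.51.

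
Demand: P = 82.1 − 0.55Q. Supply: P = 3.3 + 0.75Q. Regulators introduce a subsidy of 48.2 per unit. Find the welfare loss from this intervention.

893.55

Competitive equilibrium: 82.1 − 0.55Q = 3.3 + 0.75Q → Q* = 60.6154, P* = 48.7615.
The subsidy lowers effective supply by 48.2: P = 0.75Q − 44.9.
New quantity: 82.1 − 0.55Q = 0.75Q − 44.9 → Q' = 97.6923.
Overproduction ΔQ = 97.6923 − 60.6154 = 37.0769; wedge = subsidy = 48.2.
DWL = ½ × 37.0769 × 48.2 = 893.55.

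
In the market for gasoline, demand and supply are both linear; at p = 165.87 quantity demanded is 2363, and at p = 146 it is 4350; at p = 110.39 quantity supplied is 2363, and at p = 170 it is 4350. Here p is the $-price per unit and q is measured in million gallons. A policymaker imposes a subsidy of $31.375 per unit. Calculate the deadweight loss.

Demand slope = (146 − 165.87)/(4350 − 2363) = −0.01, so p = 189.5 − 0.01q.
Supply slope = (170 − 110.39)/(4350 − 2363) = 0.03, so p = 39.5 + 0.03q.
Competitive equilibrium: 189.5 − 0.01q = 39.5 + 0.03q → q* = 3750, p* = 152.
The subsidy lowers effective supply by 31.375: p = 8.125 + 0.03q.
New quantity: 189.5 − 0.01q = 8.125 + 0.03q → q' = 4534.375.
Overproduction Δq = 4534.375 − 3750 = 784.375; wedge = subsidy = 31.375.
Welfare loss = ½ × 784.375 × 31.375 = $12304.88 million.

$12304.88 million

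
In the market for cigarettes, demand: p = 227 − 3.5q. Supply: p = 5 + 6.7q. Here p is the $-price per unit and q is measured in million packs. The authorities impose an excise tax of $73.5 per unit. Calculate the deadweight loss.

Competitive equilibrium: 227 − 3.5q = 5 + 6.7q → q* = 21.7647, p* = 150.8235.
With the tax, the buyer price exceeds the seller price by 73.5: (227 − 3.5q) − (5 + 6.7q) = 73.5 → q' = 14.5588.
Δq = 21.7647 − 14.5588 = 7.2059; the wedge equals the tax, 73.5.
DWL = ½ × 7.2059 × 73.5 = $264.82 million.

$264.82 million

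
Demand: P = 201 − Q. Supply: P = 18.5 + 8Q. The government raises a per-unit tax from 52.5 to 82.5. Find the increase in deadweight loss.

225

Competitive equilibrium: 201 − Q = 18.5 + 8Q → Q* = 20.2778, P* = 180.7222.
For a per-unit tax t: ΔQ = t/9, so DWL = ½·t·(t/9) = t²/18.
At t = 52.5: DWL = 153.125. At t = 82.5: DWL = 378.125.
Increase = 378.125 − 153.125 = 225.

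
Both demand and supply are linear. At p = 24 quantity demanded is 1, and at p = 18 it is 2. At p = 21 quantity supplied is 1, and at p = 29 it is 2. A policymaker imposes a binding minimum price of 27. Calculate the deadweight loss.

3.57

Demand slope = (18 − 24)/(2 − 1) = −6, so p = 30 − 6q.
Supply slope = (29 − 21)/(2 − 1) = 8, so p = 13 + 8q.
Competitive equilibrium: 30 − 6q = 13 + 8q → q* = 1.2143, p* = 22.7143.
At the floor p = 27, quantity demanded = (30 − 27)/6 = 0.5.
Sellers' marginal cost at q' = 0.5: 13 + 8·0.5 = 17.
Δq = 1.2143 − 0.5 = 0.7143; wedge = 27 − 17 = 10.
The triangle = ½ × 0.7143 × 10 = 3.57.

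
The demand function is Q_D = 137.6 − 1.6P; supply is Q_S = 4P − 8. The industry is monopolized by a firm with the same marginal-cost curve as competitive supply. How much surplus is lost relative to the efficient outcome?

700

In inverse form: demand P = 86 − 0.625Q, supply P = 2 + 0.25Q.
Competitive equilibrium: 86 − 0.625Q = 2 + 0.25Q → Q* = 96, P* = 26.
Marginal revenue: MR = 86 − 1.25Q. Set MR = MC: 86 − 1.25Q = 2 + 0.25Q → Q_m = 56.
Price P_m = 86 − 0.625·56 = 51; MC(Q_m) = 2 + 0.25·56 = 16.
Competitive Q* = 96, so ΔQ = 40; wedge = 51 − 16 = 35.
DWL = ½ × 40 × 35 = 700.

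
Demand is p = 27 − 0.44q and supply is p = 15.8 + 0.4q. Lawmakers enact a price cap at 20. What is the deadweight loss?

Competitive equilibrium: 27 − 0.44q = 15.8 + 0.4q → q* = 13.3333, p* = 21.1333.
At the ceiling p = 20, quantity supplied = (20 − 15.8)/0.4 = 10.5.
Willingness to pay at q' = 10.5: 27 − 0.44·10.5 = 22.38.
Δq = 13.3333 − 10.5 = 2.8333; wedge = 22.38 − 20 = 2.38.
Deadweight loss = ½ × 2.8333 × 2.38 = 3.37.

3.37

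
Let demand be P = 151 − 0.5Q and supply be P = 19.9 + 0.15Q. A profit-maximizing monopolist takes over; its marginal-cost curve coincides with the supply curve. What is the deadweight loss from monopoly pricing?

Competitive equilibrium: 151 − 0.5Q = 19.9 + 0.15Q → Q* = 201.6923, P* = 50.1538.
Marginal revenue: MR = 151 − Q. Set MR = MC: 151 − Q = 19.9 + 0.15Q → Q_m = 114.
Price P_m = 151 − 0.5·114 = 94; MC(Q_m) = 19.9 + 0.15·114 = 37.
Competitive Q* = 201.6923, so ΔQ = 87.6923; wedge = 94 − 37 = 57.
Welfare loss = ½ × 87.6923 × 57 = 2499.23.

2499.23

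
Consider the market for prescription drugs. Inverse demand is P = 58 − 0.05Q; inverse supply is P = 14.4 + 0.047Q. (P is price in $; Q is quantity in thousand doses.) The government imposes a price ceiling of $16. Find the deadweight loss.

Competitive equilibrium: 58 − 0.05Q = 14.4 + 0.047Q → Q* = 449.48454, P* = 35.52577.
At the ceiling P = 16, quantity supplied = (16 − 14.4)/0.047 = 34.04255.
Willingness to pay at Q' = 34.04255: 58 − 0.05·34.04255 = 56.29787.
ΔQ = 449.48454 − 34.04255 = 415.44199; wedge = 56.29787 − 16 = 40.29787.
Welfare loss = ½ × 415.44199 × 40.29787 = $8370.71 thousand.

$8370.71 thousand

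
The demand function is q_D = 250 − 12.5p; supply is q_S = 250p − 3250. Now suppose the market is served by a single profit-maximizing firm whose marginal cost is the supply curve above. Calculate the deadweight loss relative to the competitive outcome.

69.40

In inverse form: demand p = 20 − 0.08q, supply p = 13 + 0.004q.
Competitive equilibrium: 20 − 0.08q = 13 + 0.004q → q* = 83.3333, p* = 13.3333.
Marginal revenue: MR = 20 − 0.16q. Set MR = MC: 20 − 0.16q = 13 + 0.004q → q_m = 42.6829.
Price p_m = 20 − 0.08·42.6829 = 16.5854; MC(q_m) = 13 + 0.004·42.6829 = 13.1707.
Competitive q* = 83.3333, so Δq = 40.6504; wedge = 16.5854 − 13.1707 = 3.4147.
DWL = ½ × 40.6504 × 3.4147 = 69.40.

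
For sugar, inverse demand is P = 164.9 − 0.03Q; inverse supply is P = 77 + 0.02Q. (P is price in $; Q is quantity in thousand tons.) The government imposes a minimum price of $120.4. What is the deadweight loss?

Competitive equilibrium: 164.9 − 0.03Q = 77 + 0.02Q → Q* = 1758, P* = 112.16.
At the floor P = 120.4, quantity demanded = (164.9 − 120.4)/0.03 = 1483.3333.
Sellers' marginal cost at Q' = 1483.3333: 77 + 0.02·1483.3333 = 106.6667.
ΔQ = 1758 − 1483.3333 = 274.6667; wedge = 120.4 − 106.6667 = 13.7333.
The triangle = ½ × 274.6667 × 13.7333 = $1886.04 thousand.

$1886.04 thousand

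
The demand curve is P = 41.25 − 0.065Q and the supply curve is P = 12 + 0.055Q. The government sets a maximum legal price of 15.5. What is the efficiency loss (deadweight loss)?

1946.46

Competitive equilibrium: 41.25 − 0.065Q = 12 + 0.055Q → Q* = 243.75, P* = 25.40625.
At the ceiling P = 15.5, quantity supplied = (15.5 − 12)/0.055 = 63.63636.
Willingness to pay at Q' = 63.63636: 41.25 − 0.065·63.63636 = 37.11364.
ΔQ = 243.75 − 63.63636 = 180.11364; wedge = 37.11364 − 15.5 = 21.61364.
The triangle = ½ × 180.11364 × 21.61364 = 1946.46.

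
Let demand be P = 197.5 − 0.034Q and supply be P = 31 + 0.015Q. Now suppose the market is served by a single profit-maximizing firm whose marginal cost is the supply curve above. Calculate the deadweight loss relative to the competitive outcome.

Competitive equilibrium: 197.5 − 0.034Q = 31 + 0.015Q → Q* = 3397.95918, P* = 81.96939.
Marginal revenue: MR = 197.5 − 0.068Q. Set MR = MC: 197.5 − 0.068Q = 31 + 0.015Q → Q_m = 2006.0241.
Price P_m = 197.5 − 0.034·2006.0241 = 129.29518; MC(Q_m) = 31 + 0.015·2006.0241 = 61.09036.
Competitive Q* = 3397.95918, so ΔQ = 1391.93508; wedge = 129.29518 − 61.09036 = 68.20482.
Welfare loss = ½ × 1391.93508 × 68.20482 = 47468.34.

47468.34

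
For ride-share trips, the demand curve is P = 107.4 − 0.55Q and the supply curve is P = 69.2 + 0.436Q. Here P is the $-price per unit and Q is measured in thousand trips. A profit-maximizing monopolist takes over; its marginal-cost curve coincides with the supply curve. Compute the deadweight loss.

Competitive equilibrium: 107.4 − 0.55Q = 69.2 + 0.436Q → Q* = 38.7424, P* = 86.0917.
Marginal revenue: MR = 107.4 − 1.1Q. Set MR = MC: 107.4 − 1.1Q = 69.2 + 0.436Q → Q_m = 24.8698.
Price P_m = 107.4 − 0.55·24.8698 = 93.7216; MC(Q_m) = 69.2 + 0.436·24.8698 = 80.0432.
Competitive Q* = 38.7424, so ΔQ = 13.8726; wedge = 93.7216 − 80.0432 = 13.6784.
Deadweight loss = ½ × 13.8726 × 13.6784 = $94.88 thousand.

$94.88 thousand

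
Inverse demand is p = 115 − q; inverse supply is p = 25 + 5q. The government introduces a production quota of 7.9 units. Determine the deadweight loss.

Competitive equilibrium: 115 − q = 25 + 5q → q* = 15, p* = 100.
At q = 7.9: demand price = 115 − 1·7.9 = 107.1; supply price = 25 + 5·7.9 = 64.5.
Δq = 15 − 7.9 = 7.1; wedge = 107.1 − 64.5 = 42.6.
Welfare loss = ½ × 7.1 × 42.6 = 151.23.

151.23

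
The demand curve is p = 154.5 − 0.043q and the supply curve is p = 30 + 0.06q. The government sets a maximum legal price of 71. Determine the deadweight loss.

14216.57

Competitive equilibrium: 154.5 − 0.043q = 30 + 0.06q → q* = 1208.73786, p* = 102.52427.
At the ceiling p = 71, quantity supplied = (71 − 30)/0.06 = 683.33333.
Willingness to pay at q' = 683.33333: 154.5 − 0.043·683.33333 = 125.11667.
Δq = 1208.73786 − 683.33333 = 525.40453; wedge = 125.11667 − 71 = 54.11667.
The triangle = ½ × 525.40453 × 54.11667 = 14216.57.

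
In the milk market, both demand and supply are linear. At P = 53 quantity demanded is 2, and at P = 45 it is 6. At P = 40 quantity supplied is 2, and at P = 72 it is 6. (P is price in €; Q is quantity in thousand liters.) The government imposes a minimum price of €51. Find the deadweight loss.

€0.45 thousand

Demand slope = (45 − 53)/(6 − 2) = −2, so P = 57 − 2Q.
Supply slope = (72 − 40)/(6 − 2) = 8, so P = 24 + 8Q.
Competitive equilibrium: 57 − 2Q = 24 + 8Q → Q* = 3.3, P* = 50.4.
At the floor P = 51, quantity demanded = (57 − 51)/2 = 3.
Sellers' marginal cost at Q' = 3: 24 + 8·3 = 48.
ΔQ = 3.3 − 3 = 0.3; wedge = 51 − 48 = 3.
Welfare loss = ½ × 0.3 × 3 = €0.45 thousand.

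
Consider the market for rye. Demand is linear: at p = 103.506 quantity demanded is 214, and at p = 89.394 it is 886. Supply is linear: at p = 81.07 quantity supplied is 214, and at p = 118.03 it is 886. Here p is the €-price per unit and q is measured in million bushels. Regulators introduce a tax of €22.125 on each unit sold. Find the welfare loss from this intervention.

Demand slope = (89.394 − 103.506)/(886 − 214) = −0.021, so p = 108 − 0.021q.
Supply slope = (118.03 − 81.07)/(886 − 214) = 0.055, so p = 69.3 + 0.055q.
Competitive equilibrium: 108 − 0.021q = 69.3 + 0.055q → q* = 509.2105, p* = 97.3066.
With the tax, the buyer price exceeds the seller price by 22.125: (108 − 0.021q) − (69.3 + 0.055q) = 22.125 → q' = 218.0921.
Δq = 509.2105 − 218.0921 = 291.1184; the wedge equals the tax, 22.125.
DWL = ½ × 291.1184 × 22.125 = €3220.50 million.

€3220.50 million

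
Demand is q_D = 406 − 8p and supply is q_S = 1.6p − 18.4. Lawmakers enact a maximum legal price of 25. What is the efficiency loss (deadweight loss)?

354.20

In inverse form: demand p = 50.75 − 0.125q, supply p = 11.5 + 0.625q.
Competitive equilibrium: 50.75 − 0.125q = 11.5 + 0.625q → q* = 52.3333, p* = 44.2083.
At the ceiling p = 25, quantity supplied = (25 − 11.5)/0.625 = 21.6.
Willingness to pay at q' = 21.6: 50.75 − 0.125·21.6 = 48.05.
Δq = 52.3333 − 21.6 = 30.7333; wedge = 48.05 − 25 = 23.05.
Deadweight loss = ½ × 30.7333 × 23.05 = 354.20.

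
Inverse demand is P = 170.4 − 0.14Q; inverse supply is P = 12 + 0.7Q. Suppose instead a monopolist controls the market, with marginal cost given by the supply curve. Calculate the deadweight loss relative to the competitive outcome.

Competitive equilibrium: 170.4 − 0.14Q = 12 + 0.7Q → Q* = 188.5714, P* = 144.
Marginal revenue: MR = 170.4 − 0.28Q. Set MR = MC: 170.4 − 0.28Q = 12 + 0.7Q → Q_m = 161.6327.
Price P_m = 170.4 − 0.14·161.6327 = 147.7714; MC(Q_m) = 12 + 0.7·161.6327 = 125.1429.
Competitive Q* = 188.5714, so ΔQ = 26.9387; wedge = 147.7714 − 125.1429 = 22.6285.
Deadweight loss = ½ × 26.9387 × 22.6285 = 304.79.

304.79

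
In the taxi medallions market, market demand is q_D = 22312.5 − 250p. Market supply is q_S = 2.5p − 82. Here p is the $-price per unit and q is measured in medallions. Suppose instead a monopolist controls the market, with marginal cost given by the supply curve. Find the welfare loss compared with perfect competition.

In inverse form: demand p = 89.25 − 0.004q, supply p = 32.8 + 0.4q.
Competitive equilibrium: 89.25 − 0.004q = 32.8 + 0.4q → q* = 139.7277, p* = 88.6911.
Marginal revenue: MR = 89.25 − 0.008q. Set MR = MC: 89.25 − 0.008q = 32.8 + 0.4q → q_m = 138.3578.
Price p_m = 89.25 − 0.004·138.3578 = 88.6966; MC(q_m) = 32.8 + 0.4·138.3578 = 88.1431.
Competitive q* = 139.7277, so Δq = 1.3699; wedge = 88.6966 − 88.1431 = 0.5535.
Deadweight loss = ½ × 1.3699 × 0.5535 = $0.38.

$0.38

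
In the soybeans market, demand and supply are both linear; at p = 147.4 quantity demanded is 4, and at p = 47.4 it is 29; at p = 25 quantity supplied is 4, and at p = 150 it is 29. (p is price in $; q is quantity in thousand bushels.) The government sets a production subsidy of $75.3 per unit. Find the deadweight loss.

$315.005 thousand

Demand slope = (47.4 − 147.4)/(29 − 4) = −4, so p = 163.4 − 4q.
Supply slope = (150 − 25)/(29 − 4) = 5, so p = 5 + 5q.
Competitive equilibrium: 163.4 − 4q = 5 + 5q → q* = 17.6, p* = 93.
The subsidy lowers effective supply by 75.3: p = 5q − 70.3.
New quantity: 163.4 − 4q = 5q − 70.3 → q' = 25.96667.
Overproduction Δq = 25.96667 − 17.6 = 8.36667; wedge = subsidy = 75.3.
The triangle = ½ × 8.36667 × 75.3 = $315.005 thousand.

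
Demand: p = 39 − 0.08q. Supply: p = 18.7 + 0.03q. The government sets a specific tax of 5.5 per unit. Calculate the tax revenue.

740

Competitive equilibrium: 39 − 0.08q = 18.7 + 0.03q → q* = 184.5455, p* = 24.2364.
With the tax, the buyer price exceeds the seller price by 5.5: (39 − 0.08q) − (18.7 + 0.03q) = 5.5 → q' = 134.5455.
Tax revenue = 5.5 × 134.5455 = 740.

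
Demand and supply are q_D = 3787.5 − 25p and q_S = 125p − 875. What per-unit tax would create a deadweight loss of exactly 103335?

In inverse form: demand p = 151.5 − 0.04q, supply p = 7 + 0.008q.
Competitive equilibrium: 151.5 − 0.04q = 7 + 0.008q → q* = 3010.4167, p* = 31.0833.
A tax t gives Δq = t/0.048 and wedge t, so DWL = t²/0.096.
t²/0.096 = 103335 → t² = 9920.16 → t = 99.6.

99.6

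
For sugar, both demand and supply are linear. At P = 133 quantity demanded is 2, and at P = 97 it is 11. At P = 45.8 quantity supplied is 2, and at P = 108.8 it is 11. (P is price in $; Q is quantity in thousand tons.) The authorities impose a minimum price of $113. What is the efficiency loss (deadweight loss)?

Demand slope = (97 − 133)/(11 − 2) = −4, so P = 141 − 4Q.
Supply slope = (108.8 − 45.8)/(11 − 2) = 7, so P = 31.8 + 7Q.
Competitive equilibrium: 141 − 4Q = 31.8 + 7Q → Q* = 9.9273, P* = 101.2909.
At the floor P = 113, quantity demanded = (141 − 113)/4 = 7.
Sellers' marginal cost at Q' = 7: 31.8 + 7·7 = 80.8.
ΔQ = 9.9273 − 7 = 2.9273; wedge = 113 − 80.8 = 32.2.
Deadweight loss = ½ × 2.9273 × 32.2 = $47.13 thousand.

$47.13 thousand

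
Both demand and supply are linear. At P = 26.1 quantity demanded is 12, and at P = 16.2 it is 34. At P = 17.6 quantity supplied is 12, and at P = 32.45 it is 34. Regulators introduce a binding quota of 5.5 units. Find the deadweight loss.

Demand slope = (16.2 − 26.1)/(34 − 12) = −0.45, so P = 31.5 − 0.45Q.
Supply slope = (32.45 − 17.6)/(34 − 12) = 0.675, so P = 9.5 + 0.675Q.
Competitive equilibrium: 31.5 − 0.45Q = 9.5 + 0.675Q → Q* = 19.5556, P* = 22.7.
At Q = 5.5: demand price = 31.5 − 0.45·5.5 = 29.025; supply price = 9.5 + 0.675·5.5 = 13.2125.
ΔQ = 19.5556 − 5.5 = 14.0556; wedge = 29.025 − 13.2125 = 15.8125.
Welfare loss = ½ × 14.0556 × 15.8125 = 111.13.

111.13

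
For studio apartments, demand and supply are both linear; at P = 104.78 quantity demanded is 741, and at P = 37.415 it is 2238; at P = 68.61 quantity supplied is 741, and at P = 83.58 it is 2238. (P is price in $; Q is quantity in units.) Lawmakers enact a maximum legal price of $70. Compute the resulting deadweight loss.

$7397.05

Demand slope = (37.415 − 104.78)/(2238 − 741) = −0.045, so P = 138.125 − 0.045Q.
Supply slope = (83.58 − 68.61)/(2238 − 741) = 0.01, so P = 61.2 + 0.01Q.
Competitive equilibrium: 138.125 − 0.045Q = 61.2 + 0.01Q → Q* = 1398.6364, P* = 75.1864.
At the ceiling P = 70, quantity supplied = (70 − 61.2)/0.01 = 880.
Willingness to pay at Q' = 880: 138.125 − 0.045·880 = 98.525.
ΔQ = 1398.6364 − 880 = 518.6364; wedge = 98.525 − 70 = 28.525.
Welfare loss = ½ × 518.6364 × 28.525 = $7397.05.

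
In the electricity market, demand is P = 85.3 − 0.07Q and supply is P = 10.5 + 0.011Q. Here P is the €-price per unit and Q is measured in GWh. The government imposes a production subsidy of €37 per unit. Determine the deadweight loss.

Competitive equilibrium: 85.3 − 0.07Q = 10.5 + 0.011Q → Q* = 923.4568, P* = 20.658.
The subsidy lowers effective supply by 37: P = 0.011Q − 26.5.
New quantity: 85.3 − 0.07Q = 0.011Q − 26.5 → Q' = 1380.2469.
Overproduction ΔQ = 1380.2469 − 923.4568 = 456.7901; wedge = subsidy = 37.
Welfare loss = ½ × 456.7901 × 37 = €8450.62.

€8450.62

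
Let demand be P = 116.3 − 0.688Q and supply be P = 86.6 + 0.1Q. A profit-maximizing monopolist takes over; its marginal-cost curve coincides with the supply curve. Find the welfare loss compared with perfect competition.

Competitive equilibrium: 116.3 − 0.688Q = 86.6 + 0.1Q → Q* = 37.6904, P* = 90.369.
Marginal revenue: MR = 116.3 − 1.376Q. Set MR = MC: 116.3 − 1.376Q = 86.6 + 0.1Q → Q_m = 20.122.
Price P_m = 116.3 − 0.688·20.122 = 102.4561; MC(Q_m) = 86.6 + 0.1·20.122 = 88.6122.
Competitive Q* = 37.6904, so ΔQ = 17.5684; wedge = 102.4561 − 88.6122 = 13.8439.
The triangle = ½ × 17.5684 × 13.8439 = 121.61.

121.61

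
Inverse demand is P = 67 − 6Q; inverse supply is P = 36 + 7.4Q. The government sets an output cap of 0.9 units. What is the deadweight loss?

Competitive equilibrium: 67 − 6Q = 36 + 7.4Q → Q* = 2.31343, P* = 53.1194.
At Q = 0.9: demand price = 67 − 6·0.9 = 61.6; supply price = 36 + 7.4·0.9 = 42.66.
ΔQ = 2.31343 − 0.9 = 1.41343; wedge = 61.6 − 42.66 = 18.94.
DWL = ½ × 1.41343 × 18.94 = 13.39.

13.39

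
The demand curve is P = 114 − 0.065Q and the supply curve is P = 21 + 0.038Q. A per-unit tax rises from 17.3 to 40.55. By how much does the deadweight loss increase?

6529.19

Competitive equilibrium: 114 − 0.065Q = 21 + 0.038Q → Q* = 902.9126, P* = 55.3107.
For a per-unit tax t: ΔQ = t/0.103, so DWL = ½·t·(t/0.103) = t²/0.206.
At t = 17.3: DWL = 1452.864. At t = 40.55: DWL = 7982.051.
Increase = 7982.051 − 1452.864 = 6529.19.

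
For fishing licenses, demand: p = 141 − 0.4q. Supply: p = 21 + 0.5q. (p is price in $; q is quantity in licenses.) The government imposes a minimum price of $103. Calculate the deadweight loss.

$661.25

Competitive equilibrium: 141 − 0.4q = 21 + 0.5q → q* = 133.3333, p* = 87.6667.
At the floor p = 103, quantity demanded = (141 − 103)/0.4 = 95.
Sellers' marginal cost at q' = 95: 21 + 0.5·95 = 68.5.
Δq = 133.3333 − 95 = 38.3333; wedge = 103 − 68.5 = 34.5.
Welfare loss = ½ × 38.3333 × 34.5 = $661.25.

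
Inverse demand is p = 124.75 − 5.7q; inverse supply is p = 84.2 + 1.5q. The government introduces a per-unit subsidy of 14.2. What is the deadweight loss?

14

Competitive equilibrium: 124.75 − 5.7q = 84.2 + 1.5q → q* = 5.6319, p* = 92.6479.
The subsidy lowers effective supply by 14.2: p = 70 + 1.5q.
New quantity: 124.75 − 5.7q = 70 + 1.5q → q' = 7.6042.
Overproduction Δq = 7.6042 − 5.6319 = 1.9723; wedge = subsidy = 14.2.
Welfare loss = ½ × 1.9723 × 14.2 = 14.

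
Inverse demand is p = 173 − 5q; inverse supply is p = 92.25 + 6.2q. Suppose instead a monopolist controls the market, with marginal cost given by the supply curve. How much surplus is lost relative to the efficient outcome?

27.73

Competitive equilibrium: 173 − 5q = 92.25 + 6.2q → q* = 7.2098, p* = 136.9509.
Marginal revenue: MR = 173 − 10q. Set MR = MC: 173 − 10q = 92.25 + 6.2q → q_m = 4.9846.
Price p_m = 173 − 5·4.9846 = 148.077; MC(q_m) = 92.25 + 6.2·4.9846 = 123.1545.
Competitive q* = 7.2098, so Δq = 2.2252; wedge = 148.077 − 123.1545 = 24.9225.
Deadweight loss = ½ × 2.2252 × 24.9225 = 27.73.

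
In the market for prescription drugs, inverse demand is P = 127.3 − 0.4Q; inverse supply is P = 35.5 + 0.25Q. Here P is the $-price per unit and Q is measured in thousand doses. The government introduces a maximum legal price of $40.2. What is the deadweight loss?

$4871.52 thousand

Competitive equilibrium: 127.3 − 0.4Q = 35.5 + 0.25Q → Q* = 141.2308, P* = 70.8077.
At the ceiling P = 40.2, quantity supplied = (40.2 − 35.5)/0.25 = 18.8.
Willingness to pay at Q' = 18.8: 127.3 − 0.4·18.8 = 119.78.
ΔQ = 141.2308 − 18.8 = 122.4308; wedge = 119.78 − 40.2 = 79.58.
The triangle = ½ × 122.4308 × 79.58 = $4871.52 thousand.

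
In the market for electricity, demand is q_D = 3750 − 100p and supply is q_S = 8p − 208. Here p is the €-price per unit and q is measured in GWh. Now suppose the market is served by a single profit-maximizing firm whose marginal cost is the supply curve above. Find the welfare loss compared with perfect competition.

€2.33

In inverse form: demand p = 37.5 − 0.01q, supply p = 26 + 0.125q.
Competitive equilibrium: 37.5 − 0.01q = 26 + 0.125q → q* = 85.1852, p* = 36.6481.
Marginal revenue: MR = 37.5 − 0.02q. Set MR = MC: 37.5 − 0.02q = 26 + 0.125q → q_m = 79.3103.
Price p_m = 37.5 − 0.01·79.3103 = 36.7069; MC(q_m) = 26 + 0.125·79.3103 = 35.9138.
Competitive q* = 85.1852, so Δq = 5.8749; wedge = 36.7069 − 35.9138 = 0.7931.
DWL = ½ × 5.8749 × 0.7931 = €2.33.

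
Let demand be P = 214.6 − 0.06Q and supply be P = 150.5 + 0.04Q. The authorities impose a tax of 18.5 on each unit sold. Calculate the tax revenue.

8436

Competitive equilibrium: 214.6 − 0.06Q = 150.5 + 0.04Q → Q* = 641, P* = 176.14.
With the tax, the buyer price exceeds the seller price by 18.5: (214.6 − 0.06Q) − (150.5 + 0.04Q) = 18.5 → Q' = 456.
Tax revenue = 18.5 × 456 = 8436.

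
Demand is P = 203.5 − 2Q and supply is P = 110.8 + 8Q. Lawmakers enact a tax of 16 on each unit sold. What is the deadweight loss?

Competitive equilibrium: 203.5 − 2Q = 110.8 + 8Q → Q* = 9.27, P* = 184.96.
With the tax, the buyer price exceeds the seller price by 16: (203.5 − 2Q) − (110.8 + 8Q) = 16 → Q' = 7.67.
ΔQ = 9.27 − 7.67 = 1.6; the wedge equals the tax, 16.
Deadweight loss = ½ × 1.6 × 16 = 12.80.

12.80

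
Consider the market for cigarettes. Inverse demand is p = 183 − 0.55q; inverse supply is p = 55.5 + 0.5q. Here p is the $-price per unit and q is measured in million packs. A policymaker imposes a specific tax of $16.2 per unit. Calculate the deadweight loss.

$124.97 million

Competitive equilibrium: 183 − 0.55q = 55.5 + 0.5q → q* = 121.4286, p* = 116.2143.
With the tax, the buyer price exceeds the seller price by 16.2: (183 − 0.55q) − (55.5 + 0.5q) = 16.2 → q' = 106.
Δq = 121.4286 − 106 = 15.4286; the wedge equals the tax, 16.2.
DWL = ½ × 15.4286 × 16.2 = $124.97 million.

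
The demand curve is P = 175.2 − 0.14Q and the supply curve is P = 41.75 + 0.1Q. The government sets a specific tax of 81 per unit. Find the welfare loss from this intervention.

Competitive equilibrium: 175.2 − 0.14Q = 41.75 + 0.1Q → Q* = 556.0417, P* = 97.3542.
With the tax, the buyer price exceeds the seller price by 81: (175.2 − 0.14Q) − (41.75 + 0.1Q) = 81 → Q' = 218.5417.
ΔQ = 556.0417 − 218.5417 = 337.5; the wedge equals the tax, 81.
Welfare loss = ½ × 337.5 × 81 = 13668.75.

13668.75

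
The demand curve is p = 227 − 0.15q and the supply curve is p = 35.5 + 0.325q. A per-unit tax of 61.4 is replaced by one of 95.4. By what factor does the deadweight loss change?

2.414

Competitive equilibrium: 227 − 0.15q = 35.5 + 0.325q → q* = 403.1579, p* = 166.5263.
For a per-unit tax t: Δq = t/0.475, so DWL = ½·t·(t/0.475) = t²/0.95.
At t = 61.4: DWL = 3968.379. At t = 95.4: DWL = 9580.168.
Ratio = (95.4/61.4)² = 2.414.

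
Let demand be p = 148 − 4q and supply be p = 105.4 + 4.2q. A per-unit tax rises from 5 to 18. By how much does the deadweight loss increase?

18.23

Competitive equilibrium: 148 − 4q = 105.4 + 4.2q → q* = 5.1951, p* = 127.2195.
For a per-unit tax t: Δq = t/8.2, so DWL = ½·t·(t/8.2) = t²/16.4.
At t = 5: DWL = 1.524. At t = 18: DWL = 19.756.
Increase = 19.756 − 1.524 = 18.23.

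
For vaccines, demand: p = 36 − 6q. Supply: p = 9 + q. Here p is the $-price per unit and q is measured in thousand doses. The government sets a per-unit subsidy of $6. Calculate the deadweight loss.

$2.57 thousand

Competitive equilibrium: 36 − 6q = 9 + q → q* = 3.8571, p* = 12.8571.
The subsidy lowers effective supply by 6: p = 3 + q.
New quantity: 36 − 6q = 3 + q → q' = 4.7143.
Overproduction Δq = 4.7143 − 3.8571 = 0.8572; wedge = subsidy = 6.
Welfare loss = ½ × 0.8572 × 6 = $2.57 thousand.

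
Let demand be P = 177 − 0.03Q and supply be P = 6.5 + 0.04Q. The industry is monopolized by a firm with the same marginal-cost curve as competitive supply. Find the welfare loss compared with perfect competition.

Competitive equilibrium: 177 − 0.03Q = 6.5 + 0.04Q → Q* = 2435.7143, P* = 103.9286.
Marginal revenue: MR = 177 − 0.06Q. Set MR = MC: 177 − 0.06Q = 6.5 + 0.04Q → Q_m = 1705.
Price P_m = 177 − 0.03·1705 = 125.85; MC(Q_m) = 6.5 + 0.04·1705 = 74.7.
Competitive Q* = 2435.7143, so ΔQ = 730.7143; wedge = 125.85 − 74.7 = 51.15.
Welfare loss = ½ × 730.7143 × 51.15 = 18688.02.

18688.02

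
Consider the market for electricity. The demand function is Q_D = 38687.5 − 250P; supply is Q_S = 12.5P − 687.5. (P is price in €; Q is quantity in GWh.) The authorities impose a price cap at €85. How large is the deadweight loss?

In inverse form: demand P = 154.75 − 0.004Q, supply P = 55 + 0.08Q.
Competitive equilibrium: 154.75 − 0.004Q = 55 + 0.08Q → Q* = 1187.5, P* = 150.
At the ceiling P = 85, quantity supplied = (85 − 55)/0.08 = 375.
Willingness to pay at Q' = 375: 154.75 − 0.004·375 = 153.25.
ΔQ = 1187.5 − 375 = 812.5; wedge = 153.25 − 85 = 68.25.
Deadweight loss = ½ × 812.5 × 68.25 = €27726.56.

€27726.56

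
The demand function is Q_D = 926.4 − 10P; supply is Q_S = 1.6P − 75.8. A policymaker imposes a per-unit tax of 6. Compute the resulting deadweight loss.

In inverse form: demand P = 92.64 − 0.1Q, supply P = 47.375 + 0.625Q.
Competitive equilibrium: 92.64 − 0.1Q = 47.375 + 0.625Q → Q* = 62.4345, P* = 86.3966.
With the tax, the buyer price exceeds the seller price by 6: (92.64 − 0.1Q) − (47.375 + 0.625Q) = 6 → Q' = 54.1586.
ΔQ = 62.4345 − 54.1586 = 8.2759; the wedge equals the tax, 6.
The triangle = ½ × 8.2759 × 6 = 24.83.

24.83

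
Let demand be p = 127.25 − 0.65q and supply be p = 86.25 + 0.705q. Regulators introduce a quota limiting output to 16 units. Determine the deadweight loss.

Competitive equilibrium: 127.25 − 0.65q = 86.25 + 0.705q → q* = 30.2583, p* = 107.5821.
At q = 16: demand price = 127.25 − 0.65·16 = 116.85; supply price = 86.25 + 0.705·16 = 97.53.
Δq = 30.2583 − 16 = 14.2583; wedge = 116.85 − 97.53 = 19.32.
The triangle = ½ × 14.2583 × 19.32 = 137.74.

137.74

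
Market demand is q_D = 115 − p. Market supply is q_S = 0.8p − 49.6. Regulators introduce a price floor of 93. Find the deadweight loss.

In inverse form: demand p = 115 − q, supply p = 62 + 1.25q.
Competitive equilibrium: 115 − q = 62 + 1.25q → q* = 23.5556, p* = 91.4444.
At the floor p = 93, quantity demanded = (115 − 93)/1 = 22.
Sellers' marginal cost at q' = 22: 62 + 1.25·22 = 89.5.
Δq = 23.5556 − 22 = 1.5556; wedge = 93 − 89.5 = 3.5.
DWL = ½ × 1.5556 × 3.5 = 2.72.

2.72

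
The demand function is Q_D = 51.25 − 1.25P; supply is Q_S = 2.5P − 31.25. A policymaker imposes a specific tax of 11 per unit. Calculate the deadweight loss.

50.42

In inverse form: demand P = 41 − 0.8Q, supply P = 12.5 + 0.4Q.
Competitive equilibrium: 41 − 0.8Q = 12.5 + 0.4Q → Q* = 23.75, P* = 22.
With the tax, the buyer price exceeds the seller price by 11: (41 − 0.8Q) − (12.5 + 0.4Q) = 11 → Q' = 14.5833.
ΔQ = 23.75 − 14.5833 = 9.1667; the wedge equals the tax, 11.
Deadweight loss = ½ × 9.1667 × 11 = 50.42.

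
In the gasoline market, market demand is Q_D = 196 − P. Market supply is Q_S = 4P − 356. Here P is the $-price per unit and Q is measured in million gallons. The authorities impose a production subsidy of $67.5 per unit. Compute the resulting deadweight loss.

$1822.50 million

In inverse form: demand P = 196 − Q, supply P = 89 + 0.25Q.
Competitive equilibrium: 196 − Q = 89 + 0.25Q → Q* = 85.6, P* = 110.4.
The subsidy lowers effective supply by 67.5: P = 21.5 + 0.25Q.
New quantity: 196 − Q = 21.5 + 0.25Q → Q' = 139.6.
Overproduction ΔQ = 139.6 − 85.6 = 54; wedge = subsidy = 67.5.
Welfare loss = ½ × 54 × 67.5 = $1822.50 million.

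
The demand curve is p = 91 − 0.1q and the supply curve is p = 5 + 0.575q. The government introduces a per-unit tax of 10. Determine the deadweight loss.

74.07

Competitive equilibrium: 91 − 0.1q = 5 + 0.575q → q* = 127.4074, p* = 78.2593.
With the tax, the buyer price exceeds the seller price by 10: (91 − 0.1q) − (5 + 0.575q) = 10 → q' = 112.5926.
Δq = 127.4074 − 112.5926 = 14.8148; the wedge equals the tax, 10.
Welfare loss = ½ × 14.8148 × 10 = 74.07.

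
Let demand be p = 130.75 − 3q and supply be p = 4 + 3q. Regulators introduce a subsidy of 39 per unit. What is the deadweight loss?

Competitive equilibrium: 130.75 − 3q = 4 + 3q → q* = 21.125, p* = 67.375.
The subsidy lowers effective supply by 39: p = 3q − 35.
New quantity: 130.75 − 3q = 3q − 35 → q' = 27.625.
Overproduction Δq = 27.625 − 21.125 = 6.5; wedge = subsidy = 39.
DWL = ½ × 6.5 × 39 = 126.75.

126.75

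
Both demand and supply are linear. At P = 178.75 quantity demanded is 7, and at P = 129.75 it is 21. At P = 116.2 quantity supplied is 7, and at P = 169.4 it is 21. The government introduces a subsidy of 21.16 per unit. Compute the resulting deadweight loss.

30.67

Demand slope = (129.75 − 178.75)/(21 − 7) = −3.5, so P = 203.25 − 3.5Q.
Supply slope = (169.4 − 116.2)/(21 − 7) = 3.8, so P = 89.6 + 3.8Q.
Competitive equilibrium: 203.25 − 3.5Q = 89.6 + 3.8Q → Q* = 15.5685, P* = 148.7603.
The subsidy lowers effective supply by 21.16: P = 68.44 + 3.8Q.
New quantity: 203.25 − 3.5Q = 68.44 + 3.8Q → Q' = 18.4671.
Overproduction ΔQ = 18.4671 − 15.5685 = 2.8986; wedge = subsidy = 21.16.
DWL = ½ × 2.8986 × 21.16 = 30.67.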